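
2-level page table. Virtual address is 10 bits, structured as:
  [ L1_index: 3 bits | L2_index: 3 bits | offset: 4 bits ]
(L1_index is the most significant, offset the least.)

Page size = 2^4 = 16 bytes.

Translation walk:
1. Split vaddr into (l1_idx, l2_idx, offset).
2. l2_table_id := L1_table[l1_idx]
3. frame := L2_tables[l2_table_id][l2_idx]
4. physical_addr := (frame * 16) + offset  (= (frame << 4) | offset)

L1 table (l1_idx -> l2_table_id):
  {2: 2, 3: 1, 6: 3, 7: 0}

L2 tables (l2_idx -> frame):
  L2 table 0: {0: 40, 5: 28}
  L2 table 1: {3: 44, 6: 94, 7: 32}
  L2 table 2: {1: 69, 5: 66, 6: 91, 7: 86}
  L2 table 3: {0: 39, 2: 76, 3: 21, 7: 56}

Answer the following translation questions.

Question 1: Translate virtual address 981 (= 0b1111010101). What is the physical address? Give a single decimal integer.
vaddr = 981 = 0b1111010101
Split: l1_idx=7, l2_idx=5, offset=5
L1[7] = 0
L2[0][5] = 28
paddr = 28 * 16 + 5 = 453

Answer: 453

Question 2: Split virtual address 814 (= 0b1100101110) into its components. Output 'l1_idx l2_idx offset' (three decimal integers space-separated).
Answer: 6 2 14

Derivation:
vaddr = 814 = 0b1100101110
  top 3 bits -> l1_idx = 6
  next 3 bits -> l2_idx = 2
  bottom 4 bits -> offset = 14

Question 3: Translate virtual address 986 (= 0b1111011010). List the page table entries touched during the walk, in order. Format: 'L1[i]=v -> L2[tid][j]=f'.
vaddr = 986 = 0b1111011010
Split: l1_idx=7, l2_idx=5, offset=10

Answer: L1[7]=0 -> L2[0][5]=28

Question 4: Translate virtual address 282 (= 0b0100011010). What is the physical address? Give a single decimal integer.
vaddr = 282 = 0b0100011010
Split: l1_idx=2, l2_idx=1, offset=10
L1[2] = 2
L2[2][1] = 69
paddr = 69 * 16 + 10 = 1114

Answer: 1114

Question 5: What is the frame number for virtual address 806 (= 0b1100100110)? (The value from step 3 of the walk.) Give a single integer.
vaddr = 806: l1_idx=6, l2_idx=2
L1[6] = 3; L2[3][2] = 76

Answer: 76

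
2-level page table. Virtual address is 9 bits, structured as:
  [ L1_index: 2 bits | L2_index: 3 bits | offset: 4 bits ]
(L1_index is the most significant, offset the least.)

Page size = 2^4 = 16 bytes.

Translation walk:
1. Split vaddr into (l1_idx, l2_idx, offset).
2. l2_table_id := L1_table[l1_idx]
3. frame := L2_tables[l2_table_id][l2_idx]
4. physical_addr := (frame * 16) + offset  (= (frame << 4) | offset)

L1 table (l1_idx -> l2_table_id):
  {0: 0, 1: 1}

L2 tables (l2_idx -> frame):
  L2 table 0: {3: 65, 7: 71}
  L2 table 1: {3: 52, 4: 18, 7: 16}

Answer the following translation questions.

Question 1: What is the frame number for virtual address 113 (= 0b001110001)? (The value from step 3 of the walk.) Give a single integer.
Answer: 71

Derivation:
vaddr = 113: l1_idx=0, l2_idx=7
L1[0] = 0; L2[0][7] = 71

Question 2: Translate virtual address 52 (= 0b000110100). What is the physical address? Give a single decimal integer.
Answer: 1044

Derivation:
vaddr = 52 = 0b000110100
Split: l1_idx=0, l2_idx=3, offset=4
L1[0] = 0
L2[0][3] = 65
paddr = 65 * 16 + 4 = 1044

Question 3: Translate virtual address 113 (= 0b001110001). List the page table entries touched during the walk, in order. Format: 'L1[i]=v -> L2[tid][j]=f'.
vaddr = 113 = 0b001110001
Split: l1_idx=0, l2_idx=7, offset=1

Answer: L1[0]=0 -> L2[0][7]=71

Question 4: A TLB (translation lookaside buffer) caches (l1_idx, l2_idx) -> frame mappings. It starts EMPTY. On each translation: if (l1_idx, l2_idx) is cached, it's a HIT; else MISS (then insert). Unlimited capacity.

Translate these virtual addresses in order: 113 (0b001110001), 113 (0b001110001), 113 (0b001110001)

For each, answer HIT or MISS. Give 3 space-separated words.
vaddr=113: (0,7) not in TLB -> MISS, insert
vaddr=113: (0,7) in TLB -> HIT
vaddr=113: (0,7) in TLB -> HIT

Answer: MISS HIT HIT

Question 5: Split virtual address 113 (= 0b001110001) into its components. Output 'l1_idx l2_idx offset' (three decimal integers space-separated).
vaddr = 113 = 0b001110001
  top 2 bits -> l1_idx = 0
  next 3 bits -> l2_idx = 7
  bottom 4 bits -> offset = 1

Answer: 0 7 1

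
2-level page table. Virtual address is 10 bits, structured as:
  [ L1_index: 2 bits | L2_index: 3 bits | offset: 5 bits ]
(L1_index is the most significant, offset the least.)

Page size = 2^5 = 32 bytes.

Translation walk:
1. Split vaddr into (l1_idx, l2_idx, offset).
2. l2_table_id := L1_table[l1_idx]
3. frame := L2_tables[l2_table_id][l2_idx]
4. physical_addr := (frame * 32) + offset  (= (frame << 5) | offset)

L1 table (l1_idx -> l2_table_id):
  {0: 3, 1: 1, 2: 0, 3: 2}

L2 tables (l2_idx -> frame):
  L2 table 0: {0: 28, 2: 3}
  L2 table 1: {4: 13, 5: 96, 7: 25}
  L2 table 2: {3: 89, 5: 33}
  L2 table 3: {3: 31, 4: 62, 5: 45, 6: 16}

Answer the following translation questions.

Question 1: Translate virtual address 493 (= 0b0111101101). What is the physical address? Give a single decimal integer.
vaddr = 493 = 0b0111101101
Split: l1_idx=1, l2_idx=7, offset=13
L1[1] = 1
L2[1][7] = 25
paddr = 25 * 32 + 13 = 813

Answer: 813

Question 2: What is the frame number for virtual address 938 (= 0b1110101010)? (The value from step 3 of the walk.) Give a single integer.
Answer: 33

Derivation:
vaddr = 938: l1_idx=3, l2_idx=5
L1[3] = 2; L2[2][5] = 33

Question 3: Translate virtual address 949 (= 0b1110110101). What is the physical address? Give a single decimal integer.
Answer: 1077

Derivation:
vaddr = 949 = 0b1110110101
Split: l1_idx=3, l2_idx=5, offset=21
L1[3] = 2
L2[2][5] = 33
paddr = 33 * 32 + 21 = 1077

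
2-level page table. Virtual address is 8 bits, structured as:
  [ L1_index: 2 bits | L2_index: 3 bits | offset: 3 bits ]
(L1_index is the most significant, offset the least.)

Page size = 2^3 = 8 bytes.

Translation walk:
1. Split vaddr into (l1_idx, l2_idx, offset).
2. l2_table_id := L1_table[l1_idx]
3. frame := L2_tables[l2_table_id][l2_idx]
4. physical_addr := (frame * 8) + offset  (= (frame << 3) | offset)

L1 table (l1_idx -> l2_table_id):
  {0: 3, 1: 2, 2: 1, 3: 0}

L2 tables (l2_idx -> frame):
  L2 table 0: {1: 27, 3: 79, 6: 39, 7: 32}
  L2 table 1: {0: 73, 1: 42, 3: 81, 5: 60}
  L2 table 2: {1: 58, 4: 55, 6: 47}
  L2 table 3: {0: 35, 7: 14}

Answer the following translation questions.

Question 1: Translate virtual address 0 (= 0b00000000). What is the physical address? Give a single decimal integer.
vaddr = 0 = 0b00000000
Split: l1_idx=0, l2_idx=0, offset=0
L1[0] = 3
L2[3][0] = 35
paddr = 35 * 8 + 0 = 280

Answer: 280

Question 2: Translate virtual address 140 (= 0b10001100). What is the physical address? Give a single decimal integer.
Answer: 340

Derivation:
vaddr = 140 = 0b10001100
Split: l1_idx=2, l2_idx=1, offset=4
L1[2] = 1
L2[1][1] = 42
paddr = 42 * 8 + 4 = 340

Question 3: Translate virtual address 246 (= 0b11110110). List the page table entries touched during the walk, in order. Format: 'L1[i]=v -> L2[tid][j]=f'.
vaddr = 246 = 0b11110110
Split: l1_idx=3, l2_idx=6, offset=6

Answer: L1[3]=0 -> L2[0][6]=39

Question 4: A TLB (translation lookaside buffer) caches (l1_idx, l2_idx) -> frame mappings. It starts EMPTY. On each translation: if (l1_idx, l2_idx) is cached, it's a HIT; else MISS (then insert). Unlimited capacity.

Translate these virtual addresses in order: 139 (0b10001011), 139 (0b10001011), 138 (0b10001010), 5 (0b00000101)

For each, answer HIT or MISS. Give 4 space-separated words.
vaddr=139: (2,1) not in TLB -> MISS, insert
vaddr=139: (2,1) in TLB -> HIT
vaddr=138: (2,1) in TLB -> HIT
vaddr=5: (0,0) not in TLB -> MISS, insert

Answer: MISS HIT HIT MISS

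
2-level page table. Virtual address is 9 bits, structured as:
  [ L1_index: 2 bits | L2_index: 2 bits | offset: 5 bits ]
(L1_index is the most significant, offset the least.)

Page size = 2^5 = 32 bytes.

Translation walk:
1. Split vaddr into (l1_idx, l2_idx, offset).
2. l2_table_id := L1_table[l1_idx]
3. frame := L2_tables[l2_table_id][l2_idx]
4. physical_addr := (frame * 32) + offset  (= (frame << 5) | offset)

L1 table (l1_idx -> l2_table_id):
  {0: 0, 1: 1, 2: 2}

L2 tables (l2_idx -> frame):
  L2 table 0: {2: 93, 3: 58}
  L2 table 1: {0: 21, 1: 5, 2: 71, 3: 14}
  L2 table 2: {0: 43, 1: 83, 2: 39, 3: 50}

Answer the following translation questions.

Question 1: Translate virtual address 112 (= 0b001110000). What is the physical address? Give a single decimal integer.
vaddr = 112 = 0b001110000
Split: l1_idx=0, l2_idx=3, offset=16
L1[0] = 0
L2[0][3] = 58
paddr = 58 * 32 + 16 = 1872

Answer: 1872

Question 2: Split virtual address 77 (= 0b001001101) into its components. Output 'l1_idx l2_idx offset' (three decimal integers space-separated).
vaddr = 77 = 0b001001101
  top 2 bits -> l1_idx = 0
  next 2 bits -> l2_idx = 2
  bottom 5 bits -> offset = 13

Answer: 0 2 13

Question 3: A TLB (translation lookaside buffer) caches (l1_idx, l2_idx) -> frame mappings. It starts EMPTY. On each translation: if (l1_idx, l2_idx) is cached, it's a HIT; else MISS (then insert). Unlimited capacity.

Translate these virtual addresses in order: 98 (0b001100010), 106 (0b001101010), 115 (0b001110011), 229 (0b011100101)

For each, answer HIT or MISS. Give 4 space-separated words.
Answer: MISS HIT HIT MISS

Derivation:
vaddr=98: (0,3) not in TLB -> MISS, insert
vaddr=106: (0,3) in TLB -> HIT
vaddr=115: (0,3) in TLB -> HIT
vaddr=229: (1,3) not in TLB -> MISS, insert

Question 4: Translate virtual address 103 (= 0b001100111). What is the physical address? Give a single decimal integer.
vaddr = 103 = 0b001100111
Split: l1_idx=0, l2_idx=3, offset=7
L1[0] = 0
L2[0][3] = 58
paddr = 58 * 32 + 7 = 1863

Answer: 1863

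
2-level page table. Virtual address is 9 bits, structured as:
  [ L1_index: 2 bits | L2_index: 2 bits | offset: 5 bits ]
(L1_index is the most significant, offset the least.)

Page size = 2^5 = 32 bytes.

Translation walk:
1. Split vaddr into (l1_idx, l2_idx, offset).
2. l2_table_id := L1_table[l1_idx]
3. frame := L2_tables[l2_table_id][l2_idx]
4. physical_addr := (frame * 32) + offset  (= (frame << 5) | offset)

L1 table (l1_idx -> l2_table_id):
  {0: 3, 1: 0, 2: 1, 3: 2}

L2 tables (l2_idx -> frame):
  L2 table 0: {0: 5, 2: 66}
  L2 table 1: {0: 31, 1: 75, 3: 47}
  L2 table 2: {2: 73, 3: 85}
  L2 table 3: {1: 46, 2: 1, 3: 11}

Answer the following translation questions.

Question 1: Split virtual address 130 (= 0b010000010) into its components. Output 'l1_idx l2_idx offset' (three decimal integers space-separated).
Answer: 1 0 2

Derivation:
vaddr = 130 = 0b010000010
  top 2 bits -> l1_idx = 1
  next 2 bits -> l2_idx = 0
  bottom 5 bits -> offset = 2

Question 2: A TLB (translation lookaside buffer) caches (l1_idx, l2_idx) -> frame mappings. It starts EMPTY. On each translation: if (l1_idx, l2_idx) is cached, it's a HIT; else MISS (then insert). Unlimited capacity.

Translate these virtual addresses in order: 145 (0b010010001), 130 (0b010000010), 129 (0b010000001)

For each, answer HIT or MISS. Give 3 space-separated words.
vaddr=145: (1,0) not in TLB -> MISS, insert
vaddr=130: (1,0) in TLB -> HIT
vaddr=129: (1,0) in TLB -> HIT

Answer: MISS HIT HIT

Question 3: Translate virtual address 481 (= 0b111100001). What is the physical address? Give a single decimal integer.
vaddr = 481 = 0b111100001
Split: l1_idx=3, l2_idx=3, offset=1
L1[3] = 2
L2[2][3] = 85
paddr = 85 * 32 + 1 = 2721

Answer: 2721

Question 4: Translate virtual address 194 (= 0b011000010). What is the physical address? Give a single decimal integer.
vaddr = 194 = 0b011000010
Split: l1_idx=1, l2_idx=2, offset=2
L1[1] = 0
L2[0][2] = 66
paddr = 66 * 32 + 2 = 2114

Answer: 2114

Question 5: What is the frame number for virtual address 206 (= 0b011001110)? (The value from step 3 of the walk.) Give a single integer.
Answer: 66

Derivation:
vaddr = 206: l1_idx=1, l2_idx=2
L1[1] = 0; L2[0][2] = 66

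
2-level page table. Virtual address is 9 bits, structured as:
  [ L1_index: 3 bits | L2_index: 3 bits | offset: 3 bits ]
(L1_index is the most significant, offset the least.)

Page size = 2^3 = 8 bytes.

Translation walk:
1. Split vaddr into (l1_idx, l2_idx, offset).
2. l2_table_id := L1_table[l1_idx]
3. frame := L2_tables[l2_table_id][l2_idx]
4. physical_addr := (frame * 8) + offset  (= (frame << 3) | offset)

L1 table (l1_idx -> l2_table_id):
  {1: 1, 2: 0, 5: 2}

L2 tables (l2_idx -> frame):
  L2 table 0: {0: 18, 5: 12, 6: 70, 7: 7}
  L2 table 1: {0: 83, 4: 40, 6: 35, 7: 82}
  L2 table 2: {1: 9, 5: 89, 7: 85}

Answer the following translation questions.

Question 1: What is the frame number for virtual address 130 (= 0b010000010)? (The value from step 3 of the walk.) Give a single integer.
Answer: 18

Derivation:
vaddr = 130: l1_idx=2, l2_idx=0
L1[2] = 0; L2[0][0] = 18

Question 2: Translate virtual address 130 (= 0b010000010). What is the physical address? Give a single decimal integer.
Answer: 146

Derivation:
vaddr = 130 = 0b010000010
Split: l1_idx=2, l2_idx=0, offset=2
L1[2] = 0
L2[0][0] = 18
paddr = 18 * 8 + 2 = 146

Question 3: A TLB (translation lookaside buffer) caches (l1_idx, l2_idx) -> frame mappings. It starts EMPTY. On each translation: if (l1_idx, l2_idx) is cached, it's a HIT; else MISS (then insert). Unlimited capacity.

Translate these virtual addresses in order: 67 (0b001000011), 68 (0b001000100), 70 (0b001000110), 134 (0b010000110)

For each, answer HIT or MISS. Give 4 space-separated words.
vaddr=67: (1,0) not in TLB -> MISS, insert
vaddr=68: (1,0) in TLB -> HIT
vaddr=70: (1,0) in TLB -> HIT
vaddr=134: (2,0) not in TLB -> MISS, insert

Answer: MISS HIT HIT MISS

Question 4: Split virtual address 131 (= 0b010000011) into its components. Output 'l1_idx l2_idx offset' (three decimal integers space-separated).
vaddr = 131 = 0b010000011
  top 3 bits -> l1_idx = 2
  next 3 bits -> l2_idx = 0
  bottom 3 bits -> offset = 3

Answer: 2 0 3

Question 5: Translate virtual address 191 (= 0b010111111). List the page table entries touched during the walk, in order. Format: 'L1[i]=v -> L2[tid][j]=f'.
Answer: L1[2]=0 -> L2[0][7]=7

Derivation:
vaddr = 191 = 0b010111111
Split: l1_idx=2, l2_idx=7, offset=7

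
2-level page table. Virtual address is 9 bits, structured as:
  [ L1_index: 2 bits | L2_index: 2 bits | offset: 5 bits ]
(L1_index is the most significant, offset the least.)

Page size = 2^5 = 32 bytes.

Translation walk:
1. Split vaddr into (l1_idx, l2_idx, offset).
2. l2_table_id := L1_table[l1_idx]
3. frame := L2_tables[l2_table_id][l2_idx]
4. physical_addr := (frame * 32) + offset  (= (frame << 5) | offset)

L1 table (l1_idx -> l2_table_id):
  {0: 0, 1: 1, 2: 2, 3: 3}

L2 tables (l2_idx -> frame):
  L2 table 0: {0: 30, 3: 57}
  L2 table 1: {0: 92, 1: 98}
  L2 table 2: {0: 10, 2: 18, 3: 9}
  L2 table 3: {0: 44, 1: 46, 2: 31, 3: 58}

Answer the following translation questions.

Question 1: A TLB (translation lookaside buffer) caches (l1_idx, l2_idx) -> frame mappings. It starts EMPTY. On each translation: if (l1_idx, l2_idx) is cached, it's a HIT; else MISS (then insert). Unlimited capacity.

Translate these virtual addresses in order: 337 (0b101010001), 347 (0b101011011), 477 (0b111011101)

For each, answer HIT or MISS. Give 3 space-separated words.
Answer: MISS HIT MISS

Derivation:
vaddr=337: (2,2) not in TLB -> MISS, insert
vaddr=347: (2,2) in TLB -> HIT
vaddr=477: (3,2) not in TLB -> MISS, insert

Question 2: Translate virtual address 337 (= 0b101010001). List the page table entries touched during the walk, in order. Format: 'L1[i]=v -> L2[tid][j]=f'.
vaddr = 337 = 0b101010001
Split: l1_idx=2, l2_idx=2, offset=17

Answer: L1[2]=2 -> L2[2][2]=18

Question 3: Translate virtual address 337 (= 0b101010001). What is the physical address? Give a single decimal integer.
Answer: 593

Derivation:
vaddr = 337 = 0b101010001
Split: l1_idx=2, l2_idx=2, offset=17
L1[2] = 2
L2[2][2] = 18
paddr = 18 * 32 + 17 = 593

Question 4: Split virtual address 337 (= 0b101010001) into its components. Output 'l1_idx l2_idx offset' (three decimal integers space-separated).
vaddr = 337 = 0b101010001
  top 2 bits -> l1_idx = 2
  next 2 bits -> l2_idx = 2
  bottom 5 bits -> offset = 17

Answer: 2 2 17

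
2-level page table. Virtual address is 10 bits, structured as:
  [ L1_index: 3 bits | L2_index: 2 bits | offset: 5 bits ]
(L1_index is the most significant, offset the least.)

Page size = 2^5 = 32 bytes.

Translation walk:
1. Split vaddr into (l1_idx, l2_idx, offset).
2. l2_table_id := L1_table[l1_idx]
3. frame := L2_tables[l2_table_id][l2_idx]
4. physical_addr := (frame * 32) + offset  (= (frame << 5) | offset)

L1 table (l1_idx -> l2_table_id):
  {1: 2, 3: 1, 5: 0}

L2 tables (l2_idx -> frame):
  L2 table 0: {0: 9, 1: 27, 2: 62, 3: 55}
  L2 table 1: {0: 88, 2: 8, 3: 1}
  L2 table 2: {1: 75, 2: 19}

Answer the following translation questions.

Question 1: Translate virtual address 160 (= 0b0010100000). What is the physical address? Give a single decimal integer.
vaddr = 160 = 0b0010100000
Split: l1_idx=1, l2_idx=1, offset=0
L1[1] = 2
L2[2][1] = 75
paddr = 75 * 32 + 0 = 2400

Answer: 2400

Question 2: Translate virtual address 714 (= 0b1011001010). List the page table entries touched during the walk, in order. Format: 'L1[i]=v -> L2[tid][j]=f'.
Answer: L1[5]=0 -> L2[0][2]=62

Derivation:
vaddr = 714 = 0b1011001010
Split: l1_idx=5, l2_idx=2, offset=10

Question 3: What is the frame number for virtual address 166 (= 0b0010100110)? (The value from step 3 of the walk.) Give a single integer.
Answer: 75

Derivation:
vaddr = 166: l1_idx=1, l2_idx=1
L1[1] = 2; L2[2][1] = 75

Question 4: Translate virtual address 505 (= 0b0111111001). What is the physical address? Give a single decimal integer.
vaddr = 505 = 0b0111111001
Split: l1_idx=3, l2_idx=3, offset=25
L1[3] = 1
L2[1][3] = 1
paddr = 1 * 32 + 25 = 57

Answer: 57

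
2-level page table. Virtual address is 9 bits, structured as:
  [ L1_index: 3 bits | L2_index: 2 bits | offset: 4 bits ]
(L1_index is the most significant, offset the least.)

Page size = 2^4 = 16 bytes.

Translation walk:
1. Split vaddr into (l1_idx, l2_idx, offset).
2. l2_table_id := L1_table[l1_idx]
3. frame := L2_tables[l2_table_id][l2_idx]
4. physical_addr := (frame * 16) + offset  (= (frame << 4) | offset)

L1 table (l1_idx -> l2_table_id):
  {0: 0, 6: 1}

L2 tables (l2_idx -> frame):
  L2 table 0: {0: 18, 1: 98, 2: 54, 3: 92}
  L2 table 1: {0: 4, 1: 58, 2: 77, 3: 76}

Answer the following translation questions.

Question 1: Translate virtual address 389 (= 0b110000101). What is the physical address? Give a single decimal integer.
Answer: 69

Derivation:
vaddr = 389 = 0b110000101
Split: l1_idx=6, l2_idx=0, offset=5
L1[6] = 1
L2[1][0] = 4
paddr = 4 * 16 + 5 = 69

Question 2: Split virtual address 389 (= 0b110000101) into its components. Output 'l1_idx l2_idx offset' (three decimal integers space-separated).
vaddr = 389 = 0b110000101
  top 3 bits -> l1_idx = 6
  next 2 bits -> l2_idx = 0
  bottom 4 bits -> offset = 5

Answer: 6 0 5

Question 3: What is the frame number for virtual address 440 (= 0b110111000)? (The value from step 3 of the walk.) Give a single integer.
vaddr = 440: l1_idx=6, l2_idx=3
L1[6] = 1; L2[1][3] = 76

Answer: 76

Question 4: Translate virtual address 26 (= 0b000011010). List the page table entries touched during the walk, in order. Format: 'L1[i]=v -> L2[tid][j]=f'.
Answer: L1[0]=0 -> L2[0][1]=98

Derivation:
vaddr = 26 = 0b000011010
Split: l1_idx=0, l2_idx=1, offset=10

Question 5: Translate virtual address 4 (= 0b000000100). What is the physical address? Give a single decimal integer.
vaddr = 4 = 0b000000100
Split: l1_idx=0, l2_idx=0, offset=4
L1[0] = 0
L2[0][0] = 18
paddr = 18 * 16 + 4 = 292

Answer: 292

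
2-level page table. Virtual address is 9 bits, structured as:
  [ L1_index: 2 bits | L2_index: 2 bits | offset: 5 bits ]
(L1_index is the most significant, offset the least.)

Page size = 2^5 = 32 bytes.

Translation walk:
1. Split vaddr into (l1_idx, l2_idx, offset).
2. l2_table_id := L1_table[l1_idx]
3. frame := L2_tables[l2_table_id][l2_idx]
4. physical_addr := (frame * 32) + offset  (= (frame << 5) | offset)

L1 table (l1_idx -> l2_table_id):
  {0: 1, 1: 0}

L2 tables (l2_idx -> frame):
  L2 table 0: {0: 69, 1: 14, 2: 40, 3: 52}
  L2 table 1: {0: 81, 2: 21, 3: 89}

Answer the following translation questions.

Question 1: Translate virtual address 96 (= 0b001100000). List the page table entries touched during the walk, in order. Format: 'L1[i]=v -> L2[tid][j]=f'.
Answer: L1[0]=1 -> L2[1][3]=89

Derivation:
vaddr = 96 = 0b001100000
Split: l1_idx=0, l2_idx=3, offset=0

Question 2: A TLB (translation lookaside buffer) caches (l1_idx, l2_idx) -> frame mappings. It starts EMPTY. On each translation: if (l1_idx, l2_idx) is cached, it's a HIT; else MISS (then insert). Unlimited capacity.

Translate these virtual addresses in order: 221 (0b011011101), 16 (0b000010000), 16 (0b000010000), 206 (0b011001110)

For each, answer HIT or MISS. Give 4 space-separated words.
vaddr=221: (1,2) not in TLB -> MISS, insert
vaddr=16: (0,0) not in TLB -> MISS, insert
vaddr=16: (0,0) in TLB -> HIT
vaddr=206: (1,2) in TLB -> HIT

Answer: MISS MISS HIT HIT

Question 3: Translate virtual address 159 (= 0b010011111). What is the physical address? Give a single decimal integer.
vaddr = 159 = 0b010011111
Split: l1_idx=1, l2_idx=0, offset=31
L1[1] = 0
L2[0][0] = 69
paddr = 69 * 32 + 31 = 2239

Answer: 2239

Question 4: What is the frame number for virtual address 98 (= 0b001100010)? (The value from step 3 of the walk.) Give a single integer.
Answer: 89

Derivation:
vaddr = 98: l1_idx=0, l2_idx=3
L1[0] = 1; L2[1][3] = 89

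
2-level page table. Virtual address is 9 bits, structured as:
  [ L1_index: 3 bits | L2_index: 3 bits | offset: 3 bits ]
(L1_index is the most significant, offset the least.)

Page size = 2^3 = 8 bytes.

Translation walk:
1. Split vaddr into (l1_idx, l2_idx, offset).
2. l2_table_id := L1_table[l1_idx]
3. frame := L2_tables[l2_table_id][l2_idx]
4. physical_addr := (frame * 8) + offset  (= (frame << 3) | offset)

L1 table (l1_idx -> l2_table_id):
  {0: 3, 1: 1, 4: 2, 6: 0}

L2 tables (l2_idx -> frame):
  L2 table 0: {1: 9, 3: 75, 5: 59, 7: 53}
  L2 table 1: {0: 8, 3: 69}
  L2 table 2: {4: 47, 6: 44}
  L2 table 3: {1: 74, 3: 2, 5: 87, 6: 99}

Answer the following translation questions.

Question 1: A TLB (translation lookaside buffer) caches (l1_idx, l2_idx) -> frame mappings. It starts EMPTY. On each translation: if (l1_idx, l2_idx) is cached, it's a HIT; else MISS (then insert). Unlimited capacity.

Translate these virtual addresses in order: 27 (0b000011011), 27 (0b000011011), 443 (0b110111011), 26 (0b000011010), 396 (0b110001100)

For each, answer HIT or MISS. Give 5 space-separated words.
Answer: MISS HIT MISS HIT MISS

Derivation:
vaddr=27: (0,3) not in TLB -> MISS, insert
vaddr=27: (0,3) in TLB -> HIT
vaddr=443: (6,7) not in TLB -> MISS, insert
vaddr=26: (0,3) in TLB -> HIT
vaddr=396: (6,1) not in TLB -> MISS, insert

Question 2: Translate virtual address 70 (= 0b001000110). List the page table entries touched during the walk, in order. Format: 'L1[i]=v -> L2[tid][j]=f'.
Answer: L1[1]=1 -> L2[1][0]=8

Derivation:
vaddr = 70 = 0b001000110
Split: l1_idx=1, l2_idx=0, offset=6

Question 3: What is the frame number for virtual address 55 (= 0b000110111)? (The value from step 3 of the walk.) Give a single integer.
Answer: 99

Derivation:
vaddr = 55: l1_idx=0, l2_idx=6
L1[0] = 3; L2[3][6] = 99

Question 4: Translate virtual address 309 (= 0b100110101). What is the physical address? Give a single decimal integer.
vaddr = 309 = 0b100110101
Split: l1_idx=4, l2_idx=6, offset=5
L1[4] = 2
L2[2][6] = 44
paddr = 44 * 8 + 5 = 357

Answer: 357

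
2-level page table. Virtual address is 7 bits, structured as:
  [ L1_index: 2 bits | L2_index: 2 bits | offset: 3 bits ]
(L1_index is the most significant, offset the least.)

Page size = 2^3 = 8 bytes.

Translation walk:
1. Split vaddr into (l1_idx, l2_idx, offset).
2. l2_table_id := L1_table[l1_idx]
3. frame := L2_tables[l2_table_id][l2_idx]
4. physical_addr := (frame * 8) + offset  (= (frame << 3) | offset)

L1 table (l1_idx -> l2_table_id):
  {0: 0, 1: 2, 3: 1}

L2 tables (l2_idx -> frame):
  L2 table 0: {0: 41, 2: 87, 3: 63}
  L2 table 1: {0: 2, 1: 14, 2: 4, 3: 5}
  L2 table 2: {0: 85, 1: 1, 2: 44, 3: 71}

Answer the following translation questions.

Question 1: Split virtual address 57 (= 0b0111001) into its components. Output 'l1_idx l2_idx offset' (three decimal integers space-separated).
Answer: 1 3 1

Derivation:
vaddr = 57 = 0b0111001
  top 2 bits -> l1_idx = 1
  next 2 bits -> l2_idx = 3
  bottom 3 bits -> offset = 1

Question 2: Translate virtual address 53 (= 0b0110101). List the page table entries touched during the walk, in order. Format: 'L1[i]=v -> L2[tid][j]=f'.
Answer: L1[1]=2 -> L2[2][2]=44

Derivation:
vaddr = 53 = 0b0110101
Split: l1_idx=1, l2_idx=2, offset=5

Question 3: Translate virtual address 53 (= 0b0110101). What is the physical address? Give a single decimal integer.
Answer: 357

Derivation:
vaddr = 53 = 0b0110101
Split: l1_idx=1, l2_idx=2, offset=5
L1[1] = 2
L2[2][2] = 44
paddr = 44 * 8 + 5 = 357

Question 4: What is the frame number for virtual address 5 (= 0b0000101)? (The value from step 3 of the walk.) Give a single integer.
vaddr = 5: l1_idx=0, l2_idx=0
L1[0] = 0; L2[0][0] = 41

Answer: 41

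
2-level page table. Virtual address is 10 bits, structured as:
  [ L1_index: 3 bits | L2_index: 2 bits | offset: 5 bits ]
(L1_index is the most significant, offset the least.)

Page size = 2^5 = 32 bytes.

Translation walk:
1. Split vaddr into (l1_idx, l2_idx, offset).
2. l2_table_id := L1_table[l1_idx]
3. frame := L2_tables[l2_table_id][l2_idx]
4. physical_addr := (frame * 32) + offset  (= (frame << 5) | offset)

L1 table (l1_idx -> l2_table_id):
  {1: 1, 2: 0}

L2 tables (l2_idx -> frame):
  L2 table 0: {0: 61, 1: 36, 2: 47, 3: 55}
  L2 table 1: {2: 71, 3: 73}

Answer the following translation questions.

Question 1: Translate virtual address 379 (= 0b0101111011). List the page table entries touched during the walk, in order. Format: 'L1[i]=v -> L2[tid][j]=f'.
Answer: L1[2]=0 -> L2[0][3]=55

Derivation:
vaddr = 379 = 0b0101111011
Split: l1_idx=2, l2_idx=3, offset=27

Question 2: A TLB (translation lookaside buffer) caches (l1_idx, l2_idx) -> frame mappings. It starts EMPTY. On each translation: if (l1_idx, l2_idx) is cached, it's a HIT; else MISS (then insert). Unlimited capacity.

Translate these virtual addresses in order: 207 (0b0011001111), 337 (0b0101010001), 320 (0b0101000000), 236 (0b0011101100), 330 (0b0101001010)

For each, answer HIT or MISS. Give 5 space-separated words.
Answer: MISS MISS HIT MISS HIT

Derivation:
vaddr=207: (1,2) not in TLB -> MISS, insert
vaddr=337: (2,2) not in TLB -> MISS, insert
vaddr=320: (2,2) in TLB -> HIT
vaddr=236: (1,3) not in TLB -> MISS, insert
vaddr=330: (2,2) in TLB -> HIT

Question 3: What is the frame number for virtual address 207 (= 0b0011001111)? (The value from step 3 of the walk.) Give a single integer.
vaddr = 207: l1_idx=1, l2_idx=2
L1[1] = 1; L2[1][2] = 71

Answer: 71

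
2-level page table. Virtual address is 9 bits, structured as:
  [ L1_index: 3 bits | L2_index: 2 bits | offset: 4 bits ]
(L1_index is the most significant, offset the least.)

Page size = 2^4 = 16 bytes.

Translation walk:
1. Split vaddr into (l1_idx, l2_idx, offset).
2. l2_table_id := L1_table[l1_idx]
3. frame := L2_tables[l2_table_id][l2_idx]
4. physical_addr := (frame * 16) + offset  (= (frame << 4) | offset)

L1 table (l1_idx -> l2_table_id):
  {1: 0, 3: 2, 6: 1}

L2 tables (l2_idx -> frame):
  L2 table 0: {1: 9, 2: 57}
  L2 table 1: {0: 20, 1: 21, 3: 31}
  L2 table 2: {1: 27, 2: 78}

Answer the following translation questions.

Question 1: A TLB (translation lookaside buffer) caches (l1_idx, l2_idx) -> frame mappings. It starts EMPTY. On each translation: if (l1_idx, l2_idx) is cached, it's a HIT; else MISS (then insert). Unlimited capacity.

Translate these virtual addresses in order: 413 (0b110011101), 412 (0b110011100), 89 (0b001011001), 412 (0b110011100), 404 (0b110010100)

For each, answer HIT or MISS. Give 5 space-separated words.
Answer: MISS HIT MISS HIT HIT

Derivation:
vaddr=413: (6,1) not in TLB -> MISS, insert
vaddr=412: (6,1) in TLB -> HIT
vaddr=89: (1,1) not in TLB -> MISS, insert
vaddr=412: (6,1) in TLB -> HIT
vaddr=404: (6,1) in TLB -> HIT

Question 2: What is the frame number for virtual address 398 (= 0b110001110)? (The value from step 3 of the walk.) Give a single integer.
vaddr = 398: l1_idx=6, l2_idx=0
L1[6] = 1; L2[1][0] = 20

Answer: 20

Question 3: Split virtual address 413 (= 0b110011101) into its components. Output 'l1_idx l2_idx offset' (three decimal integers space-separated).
Answer: 6 1 13

Derivation:
vaddr = 413 = 0b110011101
  top 3 bits -> l1_idx = 6
  next 2 bits -> l2_idx = 1
  bottom 4 bits -> offset = 13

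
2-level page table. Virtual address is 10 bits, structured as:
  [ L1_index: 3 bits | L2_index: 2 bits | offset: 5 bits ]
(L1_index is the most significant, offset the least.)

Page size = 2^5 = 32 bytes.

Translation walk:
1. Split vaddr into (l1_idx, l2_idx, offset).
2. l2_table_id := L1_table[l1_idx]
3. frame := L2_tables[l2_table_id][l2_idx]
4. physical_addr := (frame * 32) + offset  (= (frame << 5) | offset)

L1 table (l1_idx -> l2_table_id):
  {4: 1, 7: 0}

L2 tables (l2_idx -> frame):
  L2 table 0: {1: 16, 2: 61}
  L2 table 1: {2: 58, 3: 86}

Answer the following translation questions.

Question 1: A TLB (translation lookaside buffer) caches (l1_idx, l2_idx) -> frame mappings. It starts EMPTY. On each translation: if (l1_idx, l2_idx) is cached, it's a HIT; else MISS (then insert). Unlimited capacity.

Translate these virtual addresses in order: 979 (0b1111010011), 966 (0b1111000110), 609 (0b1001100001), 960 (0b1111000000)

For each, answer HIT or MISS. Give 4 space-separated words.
Answer: MISS HIT MISS HIT

Derivation:
vaddr=979: (7,2) not in TLB -> MISS, insert
vaddr=966: (7,2) in TLB -> HIT
vaddr=609: (4,3) not in TLB -> MISS, insert
vaddr=960: (7,2) in TLB -> HIT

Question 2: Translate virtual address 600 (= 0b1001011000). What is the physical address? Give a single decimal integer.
vaddr = 600 = 0b1001011000
Split: l1_idx=4, l2_idx=2, offset=24
L1[4] = 1
L2[1][2] = 58
paddr = 58 * 32 + 24 = 1880

Answer: 1880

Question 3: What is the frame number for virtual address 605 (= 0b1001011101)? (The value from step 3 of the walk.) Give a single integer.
vaddr = 605: l1_idx=4, l2_idx=2
L1[4] = 1; L2[1][2] = 58

Answer: 58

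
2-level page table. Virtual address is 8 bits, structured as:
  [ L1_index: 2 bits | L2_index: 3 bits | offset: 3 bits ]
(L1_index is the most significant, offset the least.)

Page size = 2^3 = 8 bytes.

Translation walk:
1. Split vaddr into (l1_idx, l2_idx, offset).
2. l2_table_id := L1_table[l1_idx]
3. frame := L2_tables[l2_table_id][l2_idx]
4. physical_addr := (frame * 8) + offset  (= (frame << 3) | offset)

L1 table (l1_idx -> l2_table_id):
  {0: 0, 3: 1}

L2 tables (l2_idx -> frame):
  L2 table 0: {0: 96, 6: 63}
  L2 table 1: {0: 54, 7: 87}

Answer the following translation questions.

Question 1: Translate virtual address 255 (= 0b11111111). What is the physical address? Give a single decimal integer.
vaddr = 255 = 0b11111111
Split: l1_idx=3, l2_idx=7, offset=7
L1[3] = 1
L2[1][7] = 87
paddr = 87 * 8 + 7 = 703

Answer: 703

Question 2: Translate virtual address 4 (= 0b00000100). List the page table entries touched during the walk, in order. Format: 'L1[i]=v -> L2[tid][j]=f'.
Answer: L1[0]=0 -> L2[0][0]=96

Derivation:
vaddr = 4 = 0b00000100
Split: l1_idx=0, l2_idx=0, offset=4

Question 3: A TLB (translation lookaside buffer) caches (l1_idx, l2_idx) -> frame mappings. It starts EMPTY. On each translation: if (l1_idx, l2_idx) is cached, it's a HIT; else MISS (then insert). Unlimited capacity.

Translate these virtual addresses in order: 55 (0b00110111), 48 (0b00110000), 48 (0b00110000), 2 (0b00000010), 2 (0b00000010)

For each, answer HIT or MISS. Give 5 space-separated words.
vaddr=55: (0,6) not in TLB -> MISS, insert
vaddr=48: (0,6) in TLB -> HIT
vaddr=48: (0,6) in TLB -> HIT
vaddr=2: (0,0) not in TLB -> MISS, insert
vaddr=2: (0,0) in TLB -> HIT

Answer: MISS HIT HIT MISS HIT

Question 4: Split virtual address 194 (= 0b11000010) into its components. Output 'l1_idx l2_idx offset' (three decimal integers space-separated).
vaddr = 194 = 0b11000010
  top 2 bits -> l1_idx = 3
  next 3 bits -> l2_idx = 0
  bottom 3 bits -> offset = 2

Answer: 3 0 2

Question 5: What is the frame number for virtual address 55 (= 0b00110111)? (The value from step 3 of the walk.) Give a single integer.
Answer: 63

Derivation:
vaddr = 55: l1_idx=0, l2_idx=6
L1[0] = 0; L2[0][6] = 63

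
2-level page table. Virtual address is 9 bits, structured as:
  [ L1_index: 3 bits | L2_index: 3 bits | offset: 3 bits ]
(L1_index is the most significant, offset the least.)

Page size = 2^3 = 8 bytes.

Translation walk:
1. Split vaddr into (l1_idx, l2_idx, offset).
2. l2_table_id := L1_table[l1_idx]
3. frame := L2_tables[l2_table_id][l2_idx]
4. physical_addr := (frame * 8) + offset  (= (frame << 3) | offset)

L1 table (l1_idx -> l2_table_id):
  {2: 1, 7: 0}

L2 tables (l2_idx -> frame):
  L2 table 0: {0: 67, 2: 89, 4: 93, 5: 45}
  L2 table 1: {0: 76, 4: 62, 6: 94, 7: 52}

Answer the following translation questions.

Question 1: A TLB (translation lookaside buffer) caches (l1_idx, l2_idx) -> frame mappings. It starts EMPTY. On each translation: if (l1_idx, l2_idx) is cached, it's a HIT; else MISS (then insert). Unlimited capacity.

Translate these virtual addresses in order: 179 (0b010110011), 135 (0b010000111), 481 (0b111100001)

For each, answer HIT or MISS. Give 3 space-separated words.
vaddr=179: (2,6) not in TLB -> MISS, insert
vaddr=135: (2,0) not in TLB -> MISS, insert
vaddr=481: (7,4) not in TLB -> MISS, insert

Answer: MISS MISS MISS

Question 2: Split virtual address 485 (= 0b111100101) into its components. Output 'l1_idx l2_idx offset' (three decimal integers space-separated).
vaddr = 485 = 0b111100101
  top 3 bits -> l1_idx = 7
  next 3 bits -> l2_idx = 4
  bottom 3 bits -> offset = 5

Answer: 7 4 5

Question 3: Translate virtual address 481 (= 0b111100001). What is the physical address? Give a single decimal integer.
Answer: 745

Derivation:
vaddr = 481 = 0b111100001
Split: l1_idx=7, l2_idx=4, offset=1
L1[7] = 0
L2[0][4] = 93
paddr = 93 * 8 + 1 = 745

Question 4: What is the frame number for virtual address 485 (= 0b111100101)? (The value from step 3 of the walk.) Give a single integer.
vaddr = 485: l1_idx=7, l2_idx=4
L1[7] = 0; L2[0][4] = 93

Answer: 93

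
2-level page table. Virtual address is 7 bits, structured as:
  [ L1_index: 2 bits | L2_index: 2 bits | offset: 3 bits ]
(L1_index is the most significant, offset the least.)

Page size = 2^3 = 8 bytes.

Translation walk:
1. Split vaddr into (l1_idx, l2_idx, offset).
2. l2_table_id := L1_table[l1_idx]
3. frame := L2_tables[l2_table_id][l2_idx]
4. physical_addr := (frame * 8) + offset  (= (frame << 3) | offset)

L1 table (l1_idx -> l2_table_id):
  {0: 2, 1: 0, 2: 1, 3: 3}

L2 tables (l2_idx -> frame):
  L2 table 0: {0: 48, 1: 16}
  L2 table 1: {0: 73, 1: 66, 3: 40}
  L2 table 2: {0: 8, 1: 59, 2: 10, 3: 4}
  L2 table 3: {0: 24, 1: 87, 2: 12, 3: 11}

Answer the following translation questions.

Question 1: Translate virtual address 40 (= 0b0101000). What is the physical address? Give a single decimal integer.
vaddr = 40 = 0b0101000
Split: l1_idx=1, l2_idx=1, offset=0
L1[1] = 0
L2[0][1] = 16
paddr = 16 * 8 + 0 = 128

Answer: 128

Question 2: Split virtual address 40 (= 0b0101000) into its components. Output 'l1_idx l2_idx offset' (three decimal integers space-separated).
vaddr = 40 = 0b0101000
  top 2 bits -> l1_idx = 1
  next 2 bits -> l2_idx = 1
  bottom 3 bits -> offset = 0

Answer: 1 1 0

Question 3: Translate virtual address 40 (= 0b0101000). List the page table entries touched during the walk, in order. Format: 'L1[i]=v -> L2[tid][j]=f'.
vaddr = 40 = 0b0101000
Split: l1_idx=1, l2_idx=1, offset=0

Answer: L1[1]=0 -> L2[0][1]=16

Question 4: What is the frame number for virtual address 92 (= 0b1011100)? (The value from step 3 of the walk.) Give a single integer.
vaddr = 92: l1_idx=2, l2_idx=3
L1[2] = 1; L2[1][3] = 40

Answer: 40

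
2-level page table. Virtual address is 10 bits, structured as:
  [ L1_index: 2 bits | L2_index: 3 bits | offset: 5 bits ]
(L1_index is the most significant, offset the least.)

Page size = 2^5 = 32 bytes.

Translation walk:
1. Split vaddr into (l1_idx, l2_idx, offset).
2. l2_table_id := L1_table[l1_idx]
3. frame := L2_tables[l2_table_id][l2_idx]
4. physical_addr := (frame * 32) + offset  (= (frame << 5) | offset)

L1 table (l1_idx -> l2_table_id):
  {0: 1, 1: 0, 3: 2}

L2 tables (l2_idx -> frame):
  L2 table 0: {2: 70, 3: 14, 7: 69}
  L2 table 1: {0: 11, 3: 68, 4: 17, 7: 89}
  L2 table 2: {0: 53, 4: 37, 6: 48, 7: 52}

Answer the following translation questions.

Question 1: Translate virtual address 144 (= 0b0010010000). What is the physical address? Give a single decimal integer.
Answer: 560

Derivation:
vaddr = 144 = 0b0010010000
Split: l1_idx=0, l2_idx=4, offset=16
L1[0] = 1
L2[1][4] = 17
paddr = 17 * 32 + 16 = 560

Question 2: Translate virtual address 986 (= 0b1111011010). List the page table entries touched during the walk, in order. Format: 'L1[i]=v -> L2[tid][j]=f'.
vaddr = 986 = 0b1111011010
Split: l1_idx=3, l2_idx=6, offset=26

Answer: L1[3]=2 -> L2[2][6]=48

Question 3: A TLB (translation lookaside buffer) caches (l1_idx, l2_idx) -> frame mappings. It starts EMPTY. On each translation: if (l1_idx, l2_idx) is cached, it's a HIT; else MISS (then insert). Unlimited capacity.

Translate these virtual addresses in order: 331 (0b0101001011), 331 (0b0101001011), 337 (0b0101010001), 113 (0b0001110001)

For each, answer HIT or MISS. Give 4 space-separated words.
Answer: MISS HIT HIT MISS

Derivation:
vaddr=331: (1,2) not in TLB -> MISS, insert
vaddr=331: (1,2) in TLB -> HIT
vaddr=337: (1,2) in TLB -> HIT
vaddr=113: (0,3) not in TLB -> MISS, insert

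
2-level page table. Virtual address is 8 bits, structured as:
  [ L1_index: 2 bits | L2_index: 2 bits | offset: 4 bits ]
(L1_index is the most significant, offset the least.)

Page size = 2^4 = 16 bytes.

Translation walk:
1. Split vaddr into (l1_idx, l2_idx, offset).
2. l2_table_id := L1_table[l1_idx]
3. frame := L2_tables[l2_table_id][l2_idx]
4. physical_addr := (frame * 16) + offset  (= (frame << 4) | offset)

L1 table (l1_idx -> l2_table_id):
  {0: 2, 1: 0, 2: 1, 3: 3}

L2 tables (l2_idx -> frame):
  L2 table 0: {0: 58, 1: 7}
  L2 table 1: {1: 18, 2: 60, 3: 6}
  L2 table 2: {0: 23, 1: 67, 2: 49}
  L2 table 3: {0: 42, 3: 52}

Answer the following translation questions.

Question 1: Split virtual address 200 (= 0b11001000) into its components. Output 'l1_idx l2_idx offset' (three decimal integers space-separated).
vaddr = 200 = 0b11001000
  top 2 bits -> l1_idx = 3
  next 2 bits -> l2_idx = 0
  bottom 4 bits -> offset = 8

Answer: 3 0 8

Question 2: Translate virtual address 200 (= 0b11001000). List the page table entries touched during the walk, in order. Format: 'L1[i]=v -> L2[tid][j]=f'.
vaddr = 200 = 0b11001000
Split: l1_idx=3, l2_idx=0, offset=8

Answer: L1[3]=3 -> L2[3][0]=42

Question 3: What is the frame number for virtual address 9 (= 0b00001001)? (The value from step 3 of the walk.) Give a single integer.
vaddr = 9: l1_idx=0, l2_idx=0
L1[0] = 2; L2[2][0] = 23

Answer: 23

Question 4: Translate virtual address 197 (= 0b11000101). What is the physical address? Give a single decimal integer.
vaddr = 197 = 0b11000101
Split: l1_idx=3, l2_idx=0, offset=5
L1[3] = 3
L2[3][0] = 42
paddr = 42 * 16 + 5 = 677

Answer: 677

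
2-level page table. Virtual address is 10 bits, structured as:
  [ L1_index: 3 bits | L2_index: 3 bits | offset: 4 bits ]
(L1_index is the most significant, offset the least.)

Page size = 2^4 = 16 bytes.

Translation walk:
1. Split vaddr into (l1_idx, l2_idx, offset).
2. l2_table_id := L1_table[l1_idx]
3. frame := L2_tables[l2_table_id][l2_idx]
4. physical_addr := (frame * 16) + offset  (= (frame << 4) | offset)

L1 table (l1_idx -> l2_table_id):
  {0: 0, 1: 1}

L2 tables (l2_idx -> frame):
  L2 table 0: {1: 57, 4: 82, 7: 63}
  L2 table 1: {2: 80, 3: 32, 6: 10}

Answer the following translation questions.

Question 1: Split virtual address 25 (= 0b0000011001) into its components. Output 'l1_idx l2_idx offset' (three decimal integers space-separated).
vaddr = 25 = 0b0000011001
  top 3 bits -> l1_idx = 0
  next 3 bits -> l2_idx = 1
  bottom 4 bits -> offset = 9

Answer: 0 1 9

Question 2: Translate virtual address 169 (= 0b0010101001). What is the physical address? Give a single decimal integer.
vaddr = 169 = 0b0010101001
Split: l1_idx=1, l2_idx=2, offset=9
L1[1] = 1
L2[1][2] = 80
paddr = 80 * 16 + 9 = 1289

Answer: 1289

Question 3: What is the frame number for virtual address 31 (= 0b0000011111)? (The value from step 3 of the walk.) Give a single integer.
Answer: 57

Derivation:
vaddr = 31: l1_idx=0, l2_idx=1
L1[0] = 0; L2[0][1] = 57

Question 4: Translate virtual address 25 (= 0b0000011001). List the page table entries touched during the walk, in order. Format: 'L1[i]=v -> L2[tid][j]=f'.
Answer: L1[0]=0 -> L2[0][1]=57

Derivation:
vaddr = 25 = 0b0000011001
Split: l1_idx=0, l2_idx=1, offset=9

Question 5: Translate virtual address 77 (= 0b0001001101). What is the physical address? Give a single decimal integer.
vaddr = 77 = 0b0001001101
Split: l1_idx=0, l2_idx=4, offset=13
L1[0] = 0
L2[0][4] = 82
paddr = 82 * 16 + 13 = 1325

Answer: 1325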